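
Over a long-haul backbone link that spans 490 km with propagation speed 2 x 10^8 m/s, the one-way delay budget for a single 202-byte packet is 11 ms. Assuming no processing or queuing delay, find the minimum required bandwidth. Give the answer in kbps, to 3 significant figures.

189 kbps

L = 1616 bits.
Propagation delay = 490000 / 200000000 = 2.45 ms.
Transmission budget = 11 − 2.45 = 8.55 ms.
R ≥ L / t_tx = 1616 bits / 0.00855 s = 189 kbps.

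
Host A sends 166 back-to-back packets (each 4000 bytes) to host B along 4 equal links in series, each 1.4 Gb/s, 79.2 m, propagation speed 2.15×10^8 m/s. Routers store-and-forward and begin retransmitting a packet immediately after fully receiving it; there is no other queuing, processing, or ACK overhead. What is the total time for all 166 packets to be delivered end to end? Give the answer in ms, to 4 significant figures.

3.864 ms

Per-hop transmission t_tx = L/R = 32000/1400000000 = 0.0228571 ms.
Per-hop propagation t_prop = 79.2/215000000 = 0.000368372 ms.
Pipeline fill: first packet needs 4·t_tx to clear all hops; remaining 165 packets each add one t_tx.
Total = (4+166-1)·t_tx + 4·t_prop = 169·0.0228571 + 4·0.000368372 = 3.864 ms.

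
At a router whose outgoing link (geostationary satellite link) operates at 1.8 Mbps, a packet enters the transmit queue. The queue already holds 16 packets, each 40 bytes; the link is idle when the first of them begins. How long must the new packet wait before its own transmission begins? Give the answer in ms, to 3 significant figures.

2.84 ms

Each queued packet: L/R = 320/1800000 = 0.177778 ms.
16 queued → 2.84444 ms.
Queuing delay = 2.84 ms.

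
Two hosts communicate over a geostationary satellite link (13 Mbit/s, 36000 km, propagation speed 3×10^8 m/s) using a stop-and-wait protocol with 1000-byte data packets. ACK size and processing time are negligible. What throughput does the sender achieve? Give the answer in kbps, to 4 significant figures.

t_tx = L/R = 8000/13000000 = 0.000615385 s.
t_prop = 36000000/300000000 = 0.12 s; RTT = 0.24 s.
Cycle = t_tx + RTT = 0.240615 s.
Throughput = L / cycle = 8000 / 0.240615 = 33.25 kbps.

33.25 kbps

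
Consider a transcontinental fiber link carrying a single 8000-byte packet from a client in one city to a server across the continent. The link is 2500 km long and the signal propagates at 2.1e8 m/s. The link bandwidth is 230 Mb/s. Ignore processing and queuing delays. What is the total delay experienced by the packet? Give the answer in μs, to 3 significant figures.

L = 8000 × 8 = 64000 bits.
Transmission delay = L/R = 64000 / 230000000 = 278.261 μs.
Propagation delay = d/s = 2500000 m / 210000000 m/s = 11904.8 μs.
Total = 12200 μs.

12200 μs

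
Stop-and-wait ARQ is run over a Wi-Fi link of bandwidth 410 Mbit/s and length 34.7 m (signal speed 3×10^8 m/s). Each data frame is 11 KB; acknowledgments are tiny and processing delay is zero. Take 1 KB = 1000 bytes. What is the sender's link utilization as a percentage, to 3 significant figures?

t_tx = L/R = 88000/410000000 = 0.000214634 s.
t_prop = 34.7/300000000 = 1.15667e-07 s; RTT = 2.31333e-07 s.
Cycle = t_tx + RTT = 0.000214865 s.
Utilization = t_tx / cycle = 0.000214634/0.000214865 = 99.9 %.

99.9 %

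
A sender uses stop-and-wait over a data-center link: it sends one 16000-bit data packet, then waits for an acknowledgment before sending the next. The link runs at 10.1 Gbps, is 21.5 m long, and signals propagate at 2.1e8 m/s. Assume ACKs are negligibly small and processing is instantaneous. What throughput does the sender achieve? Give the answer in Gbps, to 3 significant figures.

8.94 Gbps

t_tx = L/R = 16000/10100000000 = 1.58416e-06 s.
t_prop = 21.5/210000000 = 1.02381e-07 s; RTT = 2.04762e-07 s.
Cycle = t_tx + RTT = 1.78892e-06 s.
Throughput = L / cycle = 16000 / 1.78892e-06 = 8.94 Gbps.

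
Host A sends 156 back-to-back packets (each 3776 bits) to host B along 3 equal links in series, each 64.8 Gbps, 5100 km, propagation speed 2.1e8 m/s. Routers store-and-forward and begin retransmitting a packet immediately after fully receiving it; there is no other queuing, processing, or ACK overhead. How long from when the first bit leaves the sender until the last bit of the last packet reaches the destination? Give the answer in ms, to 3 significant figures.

72.9 ms

Per-hop transmission t_tx = L/R = 3776/64800000000 = 5.82716e-05 ms.
Per-hop propagation t_prop = 5100000/210000000 = 24.2857 ms.
Pipeline fill: first packet needs 3·t_tx to clear all hops; remaining 155 packets each add one t_tx.
Total = (3+156-1)·t_tx + 3·t_prop = 158·5.82716e-05 + 3·24.2857 = 72.9 ms.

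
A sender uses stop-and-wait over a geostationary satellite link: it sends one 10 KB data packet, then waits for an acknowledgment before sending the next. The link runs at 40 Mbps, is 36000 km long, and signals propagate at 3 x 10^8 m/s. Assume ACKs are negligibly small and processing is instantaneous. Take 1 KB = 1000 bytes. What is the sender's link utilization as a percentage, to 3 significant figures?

t_tx = L/R = 80000/40000000 = 0.002 s.
t_prop = 36000000/300000000 = 0.12 s; RTT = 0.24 s.
Cycle = t_tx + RTT = 0.242 s.
Utilization = t_tx / cycle = 0.002/0.242 = 0.826 %.

0.826 %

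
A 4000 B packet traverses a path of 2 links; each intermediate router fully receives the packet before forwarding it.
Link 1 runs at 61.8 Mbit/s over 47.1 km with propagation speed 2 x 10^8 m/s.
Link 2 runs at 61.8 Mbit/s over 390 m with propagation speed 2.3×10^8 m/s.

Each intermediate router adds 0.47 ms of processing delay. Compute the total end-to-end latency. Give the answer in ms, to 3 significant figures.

1.74 ms

L = 4000 × 8 = 32000 bits.
Transmission delay per hop = L/R = 32000/61800000 = 0.517799 ms; 2 hops → 1.0356 ms.
Propagation delays (d/s per hop): 0.2355, 0.00169565 ms; sum = 0.237196 ms.
Processing at 1 router(s): 1 × 0.47 ms = 0.47 ms.
End-to-end = 1.74 ms.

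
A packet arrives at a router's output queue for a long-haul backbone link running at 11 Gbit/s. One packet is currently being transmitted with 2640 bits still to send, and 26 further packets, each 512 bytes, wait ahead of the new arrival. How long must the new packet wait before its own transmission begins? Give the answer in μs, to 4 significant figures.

9.921 μs

Each queued packet: L/R = 4096/11000000000 = 0.372364 μs.
26 queued → 9.68145 μs.
Plus remaining 2640 bits of current packet: 0.24 μs.
Queuing delay = 9.921 μs.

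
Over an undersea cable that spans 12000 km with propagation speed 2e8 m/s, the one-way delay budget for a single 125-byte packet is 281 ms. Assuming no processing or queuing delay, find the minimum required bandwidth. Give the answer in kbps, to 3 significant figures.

L = 1000 bits.
Propagation delay = 12000000 / 200000000 = 60 ms.
Transmission budget = 281 − 60 = 221 ms.
R ≥ L / t_tx = 1000 bits / 0.221 s = 4.52 kbps.

4.52 kbps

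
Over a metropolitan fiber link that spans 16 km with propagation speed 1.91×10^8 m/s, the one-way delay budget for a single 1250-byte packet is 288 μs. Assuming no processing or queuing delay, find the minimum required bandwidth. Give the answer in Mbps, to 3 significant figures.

L = 10000 bits.
Propagation delay = 16000 / 191000000 = 83.7696 μs.
Transmission budget = 288 − 83.7696 = 204.23 μs.
R ≥ L / t_tx = 10000 bits / 0.00020423 s = 49.0 Mbps.

49.0 Mbps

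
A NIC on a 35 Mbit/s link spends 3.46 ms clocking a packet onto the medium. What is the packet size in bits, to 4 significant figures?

L = R × t_tx = 35000000 b/s × 0.00346 s = 121100 bits.

121100 bits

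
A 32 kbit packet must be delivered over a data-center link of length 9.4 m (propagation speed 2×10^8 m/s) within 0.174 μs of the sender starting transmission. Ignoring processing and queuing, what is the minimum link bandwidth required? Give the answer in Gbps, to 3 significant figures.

Propagation delay = 9.4 / 200000000 = 0.047 μs.
Transmission budget = 0.174 − 0.047 = 0.127 μs.
R ≥ L / t_tx = 32000 bits / 1.27e-07 s = 252 Gbps.

252 Gbps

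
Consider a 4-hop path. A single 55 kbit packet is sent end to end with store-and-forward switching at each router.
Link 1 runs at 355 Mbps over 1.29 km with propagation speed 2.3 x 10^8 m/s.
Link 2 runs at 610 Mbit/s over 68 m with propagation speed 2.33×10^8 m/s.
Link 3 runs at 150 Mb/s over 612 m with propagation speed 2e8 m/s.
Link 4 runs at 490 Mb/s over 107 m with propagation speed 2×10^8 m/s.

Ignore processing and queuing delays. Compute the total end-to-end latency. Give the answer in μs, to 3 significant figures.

734 μs

L = 55000 bits.
Transmission delays (L/R per hop): 154.93, 90.1639, 366.667, 112.245 μs; sum = 724.005 μs.
Propagation delays (d/s per hop): 5.6087, 0.291845, 3.06, 0.535 μs; sum = 9.49554 μs.
End-to-end = 734 μs.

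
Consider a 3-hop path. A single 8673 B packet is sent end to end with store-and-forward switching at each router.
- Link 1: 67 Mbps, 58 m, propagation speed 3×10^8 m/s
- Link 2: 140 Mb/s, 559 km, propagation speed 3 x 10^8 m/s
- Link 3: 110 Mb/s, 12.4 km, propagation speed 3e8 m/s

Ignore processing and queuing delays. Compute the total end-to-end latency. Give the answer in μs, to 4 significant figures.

4067 μs

L = 8673 × 8 = 69384 bits.
Transmission delays (L/R per hop): 1035.58, 495.6, 630.764 μs; sum = 2161.95 μs.
Propagation delays (d/s per hop): 0.193333, 1863.33, 41.3333 μs; sum = 1904.86 μs.
End-to-end = 4067 μs.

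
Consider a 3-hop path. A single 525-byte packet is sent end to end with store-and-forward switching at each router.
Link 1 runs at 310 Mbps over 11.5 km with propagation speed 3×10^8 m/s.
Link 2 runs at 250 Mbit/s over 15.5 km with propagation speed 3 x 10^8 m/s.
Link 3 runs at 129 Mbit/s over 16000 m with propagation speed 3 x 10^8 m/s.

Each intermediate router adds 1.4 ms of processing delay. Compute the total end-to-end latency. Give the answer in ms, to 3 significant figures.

3.01 ms

L = 525 × 8 = 4200 bits.
Transmission delays (L/R per hop): 0.0135484, 0.0168, 0.0325581 ms; sum = 0.0629065 ms.
Propagation delays (d/s per hop): 0.0383333, 0.0516667, 0.0533333 ms; sum = 0.143333 ms.
Processing at 2 router(s): 2 × 1.4 ms = 2.8 ms.
End-to-end = 3.01 ms.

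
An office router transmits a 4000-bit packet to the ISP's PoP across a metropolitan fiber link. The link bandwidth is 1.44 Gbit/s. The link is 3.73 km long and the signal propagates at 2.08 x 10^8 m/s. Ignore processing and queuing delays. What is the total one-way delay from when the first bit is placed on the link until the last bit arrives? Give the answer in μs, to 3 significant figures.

20.7 μs

Transmission delay = L/R = 4000 / 1440000000 = 2.77778 μs.
Propagation delay = d/s = 3730 m / 208000000 m/s = 17.9327 μs.
Total = 20.7 μs.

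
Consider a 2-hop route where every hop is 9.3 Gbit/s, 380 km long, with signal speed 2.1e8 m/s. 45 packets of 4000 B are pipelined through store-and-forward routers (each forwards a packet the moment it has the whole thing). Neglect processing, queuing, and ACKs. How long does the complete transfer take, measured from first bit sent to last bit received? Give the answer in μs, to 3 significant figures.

Per-hop transmission t_tx = L/R = 32000/9300000000 = 3.44086 μs.
Per-hop propagation t_prop = 380000/210000000 = 1809.52 μs.
Pipeline fill: first packet needs 2·t_tx to clear all hops; remaining 44 packets each add one t_tx.
Total = (2+45-1)·t_tx + 2·t_prop = 46·3.44086 + 2·1809.52 = 3780 μs.

3780 μs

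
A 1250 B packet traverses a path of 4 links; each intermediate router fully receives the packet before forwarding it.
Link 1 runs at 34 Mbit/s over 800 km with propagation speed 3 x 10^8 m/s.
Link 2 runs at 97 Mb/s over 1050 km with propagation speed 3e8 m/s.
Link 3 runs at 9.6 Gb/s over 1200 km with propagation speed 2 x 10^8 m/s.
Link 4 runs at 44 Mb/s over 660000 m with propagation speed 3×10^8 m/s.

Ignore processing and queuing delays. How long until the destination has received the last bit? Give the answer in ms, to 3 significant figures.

L = 1250 × 8 = 10000 bits.
Transmission delays (L/R per hop): 0.294118, 0.103093, 0.00104167, 0.227273 ms; sum = 0.625525 ms.
Propagation delays (d/s per hop): 2.66667, 3.5, 6, 2.2 ms; sum = 14.3667 ms.
End-to-end = 15.0 ms.

15.0 ms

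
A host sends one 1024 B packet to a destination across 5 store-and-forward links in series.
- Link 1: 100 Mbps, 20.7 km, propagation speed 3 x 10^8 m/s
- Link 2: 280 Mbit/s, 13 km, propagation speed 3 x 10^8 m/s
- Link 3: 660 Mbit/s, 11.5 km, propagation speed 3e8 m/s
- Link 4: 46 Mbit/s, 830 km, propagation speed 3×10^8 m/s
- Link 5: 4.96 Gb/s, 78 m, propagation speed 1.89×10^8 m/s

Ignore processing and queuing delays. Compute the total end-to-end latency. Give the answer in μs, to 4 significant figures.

3221 μs

L = 1024 × 8 = 8192 bits.
Transmission delays (L/R per hop): 81.92, 29.2571, 12.4121, 178.087, 1.65161 μs; sum = 303.328 μs.
Propagation delays (d/s per hop): 69, 43.3333, 38.3333, 2766.67, 0.412698 μs; sum = 2917.75 μs.
End-to-end = 3221 μs.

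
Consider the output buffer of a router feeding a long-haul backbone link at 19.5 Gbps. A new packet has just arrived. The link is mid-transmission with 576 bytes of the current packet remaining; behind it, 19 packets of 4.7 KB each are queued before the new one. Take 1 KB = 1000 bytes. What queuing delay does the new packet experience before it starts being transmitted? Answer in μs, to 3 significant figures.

36.9 μs

Each queued packet: L/R = 37600/19500000000 = 1.92821 μs.
19 queued → 36.6359 μs.
Plus remaining 4608 bits of current packet: 0.236308 μs.
Queuing delay = 36.9 μs.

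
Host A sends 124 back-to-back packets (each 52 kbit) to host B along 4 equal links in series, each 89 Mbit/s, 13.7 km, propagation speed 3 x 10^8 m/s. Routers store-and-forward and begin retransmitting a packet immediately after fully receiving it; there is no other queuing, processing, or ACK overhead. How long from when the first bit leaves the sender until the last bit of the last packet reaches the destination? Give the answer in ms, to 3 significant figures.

74.4 ms

Per-hop transmission t_tx = L/R = 52000/89000000 = 0.58427 ms.
Per-hop propagation t_prop = 13700/300000000 = 0.0456667 ms.
Pipeline fill: first packet needs 4·t_tx to clear all hops; remaining 123 packets each add one t_tx.
Total = (4+124-1)·t_tx + 4·t_prop = 127·0.58427 + 4·0.0456667 = 74.4 ms.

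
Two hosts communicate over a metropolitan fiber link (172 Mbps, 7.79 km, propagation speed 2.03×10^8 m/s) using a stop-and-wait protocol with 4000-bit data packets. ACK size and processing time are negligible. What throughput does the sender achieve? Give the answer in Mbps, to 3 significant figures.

t_tx = L/R = 4000/172000000 = 2.32558e-05 s.
t_prop = 7790/2.03e+08 = 3.83744e-05 s; RTT = 7.67488e-05 s.
Cycle = t_tx + RTT = 0.000100005 s.
Throughput = L / cycle = 4000 / 0.000100005 = 40.0 Mbps.

40.0 Mbps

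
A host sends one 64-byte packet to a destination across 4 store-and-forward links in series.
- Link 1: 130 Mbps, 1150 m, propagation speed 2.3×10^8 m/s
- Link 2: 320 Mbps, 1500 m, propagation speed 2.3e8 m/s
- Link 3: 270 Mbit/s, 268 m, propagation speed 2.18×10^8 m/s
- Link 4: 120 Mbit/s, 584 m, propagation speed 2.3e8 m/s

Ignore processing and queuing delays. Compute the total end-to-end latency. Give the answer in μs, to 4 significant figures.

L = 64 × 8 = 512 bits.
Transmission delays (L/R per hop): 3.93846, 1.6, 1.8963, 4.26667 μs; sum = 11.7014 μs.
Propagation delays (d/s per hop): 5, 6.52174, 1.22936, 2.53913 μs; sum = 15.2902 μs.
End-to-end = 26.99 μs.

26.99 μs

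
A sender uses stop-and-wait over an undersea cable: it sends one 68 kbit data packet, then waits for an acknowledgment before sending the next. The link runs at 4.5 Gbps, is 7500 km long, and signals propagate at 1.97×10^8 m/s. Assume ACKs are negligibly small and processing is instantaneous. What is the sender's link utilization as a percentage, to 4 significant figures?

t_tx = L/R = 68000/4500000000 = 1.51111e-05 s.
t_prop = 7500000/197000000 = 0.0380711 s; RTT = 0.0761421 s.
Cycle = t_tx + RTT = 0.0761572 s.
Utilization = t_tx / cycle = 1.51111e-05/0.0761572 = 0.01984 %.

0.01984 %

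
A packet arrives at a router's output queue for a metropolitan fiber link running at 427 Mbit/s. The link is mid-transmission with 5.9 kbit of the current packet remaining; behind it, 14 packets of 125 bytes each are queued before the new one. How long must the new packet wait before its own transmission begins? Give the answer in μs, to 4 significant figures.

46.60 μs

Each queued packet: L/R = 1000/427000000 = 2.34192 μs.
14 queued → 32.7869 μs.
Plus remaining 5900 bits of current packet: 13.8173 μs.
Queuing delay = 46.60 μs.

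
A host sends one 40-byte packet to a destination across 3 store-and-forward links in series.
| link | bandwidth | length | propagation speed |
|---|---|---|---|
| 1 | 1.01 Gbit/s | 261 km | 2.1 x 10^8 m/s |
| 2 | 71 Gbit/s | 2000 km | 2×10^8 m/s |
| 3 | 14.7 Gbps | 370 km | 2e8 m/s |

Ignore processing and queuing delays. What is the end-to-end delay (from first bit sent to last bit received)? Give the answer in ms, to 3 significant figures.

L = 40 × 8 = 320 bits.
Transmission delays (L/R per hop): 0.000316832, 4.50704e-06, 2.17687e-05 ms; sum = 0.000343107 ms.
Propagation delays (d/s per hop): 1.24286, 10, 1.85 ms; sum = 13.0929 ms.
End-to-end = 13.1 ms.

13.1 ms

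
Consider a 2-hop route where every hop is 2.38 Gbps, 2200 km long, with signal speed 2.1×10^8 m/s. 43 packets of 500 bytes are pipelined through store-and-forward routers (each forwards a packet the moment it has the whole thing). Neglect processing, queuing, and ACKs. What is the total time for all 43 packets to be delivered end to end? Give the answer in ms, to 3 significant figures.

21.0 ms

Per-hop transmission t_tx = L/R = 4000/2380000000 = 0.00168067 ms.
Per-hop propagation t_prop = 2200000/210000000 = 10.4762 ms.
Pipeline fill: first packet needs 2·t_tx to clear all hops; remaining 42 packets each add one t_tx.
Total = (2+43-1)·t_tx + 2·t_prop = 44·0.00168067 + 2·10.4762 = 21.0 ms.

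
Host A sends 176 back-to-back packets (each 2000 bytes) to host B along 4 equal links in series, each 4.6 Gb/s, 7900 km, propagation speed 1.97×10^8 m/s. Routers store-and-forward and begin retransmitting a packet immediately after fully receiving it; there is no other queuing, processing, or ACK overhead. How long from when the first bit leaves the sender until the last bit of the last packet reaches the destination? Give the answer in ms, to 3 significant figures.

161 ms

Per-hop transmission t_tx = L/R = 16000/4600000000 = 0.00347826 ms.
Per-hop propagation t_prop = 7900000/197000000 = 40.1015 ms.
Pipeline fill: first packet needs 4·t_tx to clear all hops; remaining 175 packets each add one t_tx.
Total = (4+176-1)·t_tx + 4·t_prop = 179·0.00347826 + 4·40.1015 = 161 ms.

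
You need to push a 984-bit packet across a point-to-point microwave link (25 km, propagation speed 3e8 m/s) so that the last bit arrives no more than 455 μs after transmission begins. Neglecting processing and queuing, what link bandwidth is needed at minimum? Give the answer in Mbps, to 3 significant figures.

Propagation delay = 25000 / 300000000 = 83.3333 μs.
Transmission budget = 455 − 83.3333 = 371.667 μs.
R ≥ L / t_tx = 984 bits / 0.000371667 s = 2.65 Mbps.

2.65 Mbps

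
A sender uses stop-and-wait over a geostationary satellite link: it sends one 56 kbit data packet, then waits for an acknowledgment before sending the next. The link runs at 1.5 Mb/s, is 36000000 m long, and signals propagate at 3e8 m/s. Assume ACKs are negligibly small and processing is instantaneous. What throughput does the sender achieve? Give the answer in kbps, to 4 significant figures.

t_tx = L/R = 56000/1500000 = 0.0373333 s.
t_prop = 36000000/300000000 = 0.12 s; RTT = 0.24 s.
Cycle = t_tx + RTT = 0.277333 s.
Throughput = L / cycle = 56000 / 0.277333 = 201.9 kbps.

201.9 kbps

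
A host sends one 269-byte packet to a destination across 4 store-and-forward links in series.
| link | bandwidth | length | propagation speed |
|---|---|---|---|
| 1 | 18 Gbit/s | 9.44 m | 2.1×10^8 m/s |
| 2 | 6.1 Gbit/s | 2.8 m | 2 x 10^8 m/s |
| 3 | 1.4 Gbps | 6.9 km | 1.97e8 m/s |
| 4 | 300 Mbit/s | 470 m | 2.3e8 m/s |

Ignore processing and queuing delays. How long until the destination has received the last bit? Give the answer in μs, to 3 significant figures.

46.3 μs

L = 269 × 8 = 2152 bits.
Transmission delays (L/R per hop): 0.119556, 0.352787, 1.53714, 7.17333 μs; sum = 9.18282 μs.
Propagation delays (d/s per hop): 0.0449524, 0.014, 35.0254, 2.04348 μs; sum = 37.1278 μs.
End-to-end = 46.3 μs.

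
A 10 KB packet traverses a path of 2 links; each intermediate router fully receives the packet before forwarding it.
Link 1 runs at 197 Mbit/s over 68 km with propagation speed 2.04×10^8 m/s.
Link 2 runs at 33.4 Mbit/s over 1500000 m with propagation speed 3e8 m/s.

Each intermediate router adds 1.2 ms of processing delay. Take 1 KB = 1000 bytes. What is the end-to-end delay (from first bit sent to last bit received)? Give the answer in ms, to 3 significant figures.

L = 80000 bits.
Transmission delays (L/R per hop): 0.406091, 2.39521 ms; sum = 2.8013 ms.
Propagation delays (d/s per hop): 0.333333, 5 ms; sum = 5.33333 ms.
Processing at 1 router(s): 1 × 1.2 ms = 1.2 ms.
End-to-end = 9.33 ms.

9.33 ms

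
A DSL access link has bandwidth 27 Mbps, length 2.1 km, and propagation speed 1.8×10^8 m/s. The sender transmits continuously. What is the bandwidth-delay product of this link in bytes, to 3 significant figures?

39.4 bytes

Propagation delay = 2100 / 180000000 = 1.16667e-05 s.
BDP = R × t_prop = 27000000 × 1.16667e-05 = 315 bits.
In bytes: 315/8 = 39.4 bytes.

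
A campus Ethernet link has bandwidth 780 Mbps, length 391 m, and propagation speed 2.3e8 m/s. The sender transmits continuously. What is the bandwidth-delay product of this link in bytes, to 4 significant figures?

Propagation delay = 391 / 2.3e+08 = 1.7e-06 s.
BDP = R × t_prop = 780000000 × 1.7e-06 = 1326 bits.
In bytes: 1326/8 = 165.8 bytes.

165.8 bytes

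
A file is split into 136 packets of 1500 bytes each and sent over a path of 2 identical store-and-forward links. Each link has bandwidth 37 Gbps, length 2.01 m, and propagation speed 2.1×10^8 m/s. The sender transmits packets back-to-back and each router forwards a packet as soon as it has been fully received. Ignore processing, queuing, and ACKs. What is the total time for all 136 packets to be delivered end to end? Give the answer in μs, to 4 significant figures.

44.45 μs

Per-hop transmission t_tx = L/R = 12000/37000000000 = 0.324324 μs.
Per-hop propagation t_prop = 2.01/210000000 = 0.00957143 μs.
Pipeline fill: first packet needs 2·t_tx to clear all hops; remaining 135 packets each add one t_tx.
Total = (2+136-1)·t_tx + 2·t_prop = 137·0.324324 + 2·0.00957143 = 44.45 μs.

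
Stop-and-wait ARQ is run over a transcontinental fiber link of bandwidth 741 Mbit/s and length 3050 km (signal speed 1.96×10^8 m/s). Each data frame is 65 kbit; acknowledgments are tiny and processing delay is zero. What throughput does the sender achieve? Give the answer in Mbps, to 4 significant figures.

t_tx = L/R = 65000/741000000 = 8.77193e-05 s.
t_prop = 3050000/196000000 = 0.0155612 s; RTT = 0.0311224 s.
Cycle = t_tx + RTT = 0.0312102 s.
Throughput = L / cycle = 65000 / 0.0312102 = 2.083 Mbps.

2.083 Mbps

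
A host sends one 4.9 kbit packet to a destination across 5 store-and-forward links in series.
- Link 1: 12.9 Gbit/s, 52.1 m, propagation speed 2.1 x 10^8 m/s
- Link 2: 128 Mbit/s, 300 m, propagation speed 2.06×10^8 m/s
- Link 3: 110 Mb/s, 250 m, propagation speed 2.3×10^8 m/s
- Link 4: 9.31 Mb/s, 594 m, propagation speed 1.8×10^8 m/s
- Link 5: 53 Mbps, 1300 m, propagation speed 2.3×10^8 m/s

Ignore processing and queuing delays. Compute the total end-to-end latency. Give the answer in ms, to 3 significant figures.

L = 4900 bits.
Transmission delays (L/R per hop): 0.000379845, 0.0382813, 0.0445455, 0.526316, 0.0924528 ms; sum = 0.701975 ms.
Propagation delays (d/s per hop): 0.000248095, 0.00145631, 0.00108696, 0.0033, 0.00565217 ms; sum = 0.0117435 ms.
End-to-end = 0.714 ms.

0.714 ms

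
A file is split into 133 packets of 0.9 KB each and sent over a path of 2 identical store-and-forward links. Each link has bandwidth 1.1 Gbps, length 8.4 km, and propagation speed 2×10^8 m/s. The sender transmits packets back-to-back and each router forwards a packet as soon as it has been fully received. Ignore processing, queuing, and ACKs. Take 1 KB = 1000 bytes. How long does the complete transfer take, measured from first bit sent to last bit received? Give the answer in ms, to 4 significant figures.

0.9611 ms

Per-hop transmission t_tx = L/R = 7200/1100000000 = 0.00654545 ms.
Per-hop propagation t_prop = 8400/200000000 = 0.042 ms.
Pipeline fill: first packet needs 2·t_tx to clear all hops; remaining 132 packets each add one t_tx.
Total = (2+133-1)·t_tx + 2·t_prop = 134·0.00654545 + 2·0.042 = 0.9611 ms.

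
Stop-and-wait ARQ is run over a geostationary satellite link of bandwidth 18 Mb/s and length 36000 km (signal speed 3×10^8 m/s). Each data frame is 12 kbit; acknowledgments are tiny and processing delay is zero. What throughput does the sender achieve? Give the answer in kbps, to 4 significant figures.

t_tx = L/R = 12000/18000000 = 0.000666667 s.
t_prop = 36000000/300000000 = 0.12 s; RTT = 0.24 s.
Cycle = t_tx + RTT = 0.240667 s.
Throughput = L / cycle = 12000 / 0.240667 = 49.86 kbps.

49.86 kbps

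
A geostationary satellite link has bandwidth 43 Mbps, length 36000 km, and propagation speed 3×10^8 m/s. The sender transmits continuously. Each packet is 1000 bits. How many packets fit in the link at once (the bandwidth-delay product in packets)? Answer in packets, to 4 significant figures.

5160 packets

Propagation delay = 36000000 / 300000000 = 0.12 s.
BDP = R × t_prop = 43000000 × 0.12 = 5160000 bits.
In packets of 1000 bits: 5160 packets.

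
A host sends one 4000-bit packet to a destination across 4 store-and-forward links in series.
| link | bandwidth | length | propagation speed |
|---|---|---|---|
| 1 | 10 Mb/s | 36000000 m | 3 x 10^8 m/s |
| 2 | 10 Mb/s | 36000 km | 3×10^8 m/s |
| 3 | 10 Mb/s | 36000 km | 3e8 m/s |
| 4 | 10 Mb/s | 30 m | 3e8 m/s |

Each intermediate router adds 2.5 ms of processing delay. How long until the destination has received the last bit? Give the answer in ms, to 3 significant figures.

369 ms

Transmission delay per hop = L/R = 4000/10000000 = 0.4 ms; 4 hops → 1.6 ms.
Propagation delays (d/s per hop): 120, 120, 120, 0.0001 ms; sum = 360 ms.
Processing at 3 router(s): 3 × 2.5 ms = 7.5 ms.
End-to-end = 369 ms.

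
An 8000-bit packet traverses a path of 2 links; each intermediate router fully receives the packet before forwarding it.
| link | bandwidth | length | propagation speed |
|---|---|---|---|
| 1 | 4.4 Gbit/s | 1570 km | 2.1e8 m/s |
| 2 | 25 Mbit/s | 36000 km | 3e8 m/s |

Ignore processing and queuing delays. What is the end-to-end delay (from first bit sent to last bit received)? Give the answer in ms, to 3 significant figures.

Transmission delays (L/R per hop): 0.00181818, 0.32 ms; sum = 0.321818 ms.
Propagation delays (d/s per hop): 7.47619, 120 ms; sum = 127.476 ms.
End-to-end = 128 ms.

128 ms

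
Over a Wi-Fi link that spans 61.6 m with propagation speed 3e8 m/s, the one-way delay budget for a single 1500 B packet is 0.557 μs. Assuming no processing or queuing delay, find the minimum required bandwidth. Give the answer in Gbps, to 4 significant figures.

34.12 Gbps

L = 12000 bits.
Propagation delay = 61.6 / 300000000 = 0.205333 μs.
Transmission budget = 0.557 − 0.205333 = 0.351667 μs.
R ≥ L / t_tx = 12000 bits / 3.51667e-07 s = 34.12 Gbps.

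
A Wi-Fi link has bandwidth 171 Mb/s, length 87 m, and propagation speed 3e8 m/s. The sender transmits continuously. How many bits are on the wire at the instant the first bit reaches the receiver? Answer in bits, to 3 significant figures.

Propagation delay = 87 / 300000000 = 2.9e-07 s.
BDP = R × t_prop = 171000000 × 2.9e-07 = 49.59 bits.

49.6 bits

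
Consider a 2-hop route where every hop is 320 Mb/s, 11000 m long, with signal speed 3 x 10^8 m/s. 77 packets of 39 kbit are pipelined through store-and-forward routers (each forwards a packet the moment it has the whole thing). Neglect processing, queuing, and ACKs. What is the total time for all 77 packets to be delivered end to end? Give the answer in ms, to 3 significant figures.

9.58 ms

Per-hop transmission t_tx = L/R = 39000/320000000 = 0.121875 ms.
Per-hop propagation t_prop = 11000/300000000 = 0.0366667 ms.
Pipeline fill: first packet needs 2·t_tx to clear all hops; remaining 76 packets each add one t_tx.
Total = (2+77-1)·t_tx + 2·t_prop = 78·0.121875 + 2·0.0366667 = 9.58 ms.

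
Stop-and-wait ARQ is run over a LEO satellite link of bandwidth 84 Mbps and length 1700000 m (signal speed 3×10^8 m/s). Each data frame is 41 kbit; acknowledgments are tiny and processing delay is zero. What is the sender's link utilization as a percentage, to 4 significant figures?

4.129 %

t_tx = L/R = 41000/84000000 = 0.000488095 s.
t_prop = 1700000/300000000 = 0.00566667 s; RTT = 0.0113333 s.
Cycle = t_tx + RTT = 0.0118214 s.
Utilization = t_tx / cycle = 0.000488095/0.0118214 = 4.129 %.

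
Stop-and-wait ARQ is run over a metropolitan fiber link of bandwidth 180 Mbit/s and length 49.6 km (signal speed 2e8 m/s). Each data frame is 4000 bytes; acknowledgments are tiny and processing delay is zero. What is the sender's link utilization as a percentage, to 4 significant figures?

t_tx = L/R = 32000/180000000 = 0.000177778 s.
t_prop = 49600/200000000 = 0.000248 s; RTT = 0.000496 s.
Cycle = t_tx + RTT = 0.000673778 s.
Utilization = t_tx / cycle = 0.000177778/0.000673778 = 26.39 %.

26.39 %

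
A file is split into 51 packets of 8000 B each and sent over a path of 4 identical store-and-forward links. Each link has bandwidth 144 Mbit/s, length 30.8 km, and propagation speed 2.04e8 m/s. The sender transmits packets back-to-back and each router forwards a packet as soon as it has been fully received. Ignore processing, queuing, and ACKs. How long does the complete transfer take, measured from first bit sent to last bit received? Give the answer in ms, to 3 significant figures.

24.6 ms

Per-hop transmission t_tx = L/R = 64000/144000000 = 0.444444 ms.
Per-hop propagation t_prop = 30800/204000000 = 0.15098 ms.
Pipeline fill: first packet needs 4·t_tx to clear all hops; remaining 50 packets each add one t_tx.
Total = (4+51-1)·t_tx + 4·t_prop = 54·0.444444 + 4·0.15098 = 24.6 ms.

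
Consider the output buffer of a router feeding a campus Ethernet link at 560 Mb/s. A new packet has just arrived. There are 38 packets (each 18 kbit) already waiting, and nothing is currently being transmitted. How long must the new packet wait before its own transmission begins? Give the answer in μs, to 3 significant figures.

Each queued packet: L/R = 18000/560000000 = 32.1429 μs.
38 queued → 1221.43 μs.
Queuing delay = 1220 μs.

1220 μs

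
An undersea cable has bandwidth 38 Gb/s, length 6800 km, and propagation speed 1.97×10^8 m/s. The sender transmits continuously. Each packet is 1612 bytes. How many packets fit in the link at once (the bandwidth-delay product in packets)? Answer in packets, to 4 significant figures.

101700 packets

Propagation delay = 6800000 / 197000000 = 0.0345178 s.
BDP = R × t_prop = 38000000000 × 0.0345178 = 1311680000 bits.
In packets of 12896 bits: 101700 packets.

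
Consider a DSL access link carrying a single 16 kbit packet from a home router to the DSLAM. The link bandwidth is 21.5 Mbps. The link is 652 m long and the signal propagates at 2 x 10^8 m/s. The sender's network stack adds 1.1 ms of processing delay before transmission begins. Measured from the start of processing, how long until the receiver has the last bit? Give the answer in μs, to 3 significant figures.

L = 16000 bits.
Transmission delay = L/R = 16000 / 21500000 = 744.186 μs.
Propagation delay = d/s = 652 m / 200000000 m/s = 3.26 μs.
Plus processing delay 1.1 ms = 1100 μs.
Total = 1850 μs.

1850 μs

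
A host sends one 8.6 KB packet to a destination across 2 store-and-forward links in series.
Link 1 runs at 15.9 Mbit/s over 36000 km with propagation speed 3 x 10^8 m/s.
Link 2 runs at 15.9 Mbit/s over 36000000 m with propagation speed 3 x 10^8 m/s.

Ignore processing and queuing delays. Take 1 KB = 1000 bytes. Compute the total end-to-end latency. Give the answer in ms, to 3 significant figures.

249 ms

L = 68800 bits.
Transmission delay per hop = L/R = 68800/15900000 = 4.32704 ms; 2 hops → 8.65409 ms.
Propagation delays (d/s per hop): 120, 120 ms; sum = 240 ms.
End-to-end = 249 ms.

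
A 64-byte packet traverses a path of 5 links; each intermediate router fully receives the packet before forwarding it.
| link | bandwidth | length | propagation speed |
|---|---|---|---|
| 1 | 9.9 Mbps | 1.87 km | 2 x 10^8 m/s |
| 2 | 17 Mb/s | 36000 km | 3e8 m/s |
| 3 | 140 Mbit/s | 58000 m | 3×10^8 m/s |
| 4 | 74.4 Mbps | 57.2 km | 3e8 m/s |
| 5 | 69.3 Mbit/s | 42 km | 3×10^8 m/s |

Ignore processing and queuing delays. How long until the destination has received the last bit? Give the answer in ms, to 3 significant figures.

L = 64 × 8 = 512 bits.
Transmission delays (L/R per hop): 0.0517172, 0.0301176, 0.00365714, 0.00688172, 0.00738817 ms; sum = 0.0997618 ms.
Propagation delays (d/s per hop): 0.00935, 120, 0.193333, 0.190667, 0.14 ms; sum = 120.533 ms.
End-to-end = 121 ms.

121 ms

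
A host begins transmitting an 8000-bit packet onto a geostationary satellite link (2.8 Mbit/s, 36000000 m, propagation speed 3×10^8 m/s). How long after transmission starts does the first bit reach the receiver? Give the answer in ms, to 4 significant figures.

First bit experiences only propagation delay: d/s = 36000000/300000000 = 120.0 ms.

120.0 ms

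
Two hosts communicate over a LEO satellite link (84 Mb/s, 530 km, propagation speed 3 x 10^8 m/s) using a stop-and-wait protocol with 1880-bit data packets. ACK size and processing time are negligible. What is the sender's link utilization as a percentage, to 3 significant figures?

t_tx = L/R = 1880/84000000 = 2.2381e-05 s.
t_prop = 530000/300000000 = 0.00176667 s; RTT = 0.00353333 s.
Cycle = t_tx + RTT = 0.00355571 s.
Utilization = t_tx / cycle = 2.2381e-05/0.00355571 = 0.629 %.

0.629 %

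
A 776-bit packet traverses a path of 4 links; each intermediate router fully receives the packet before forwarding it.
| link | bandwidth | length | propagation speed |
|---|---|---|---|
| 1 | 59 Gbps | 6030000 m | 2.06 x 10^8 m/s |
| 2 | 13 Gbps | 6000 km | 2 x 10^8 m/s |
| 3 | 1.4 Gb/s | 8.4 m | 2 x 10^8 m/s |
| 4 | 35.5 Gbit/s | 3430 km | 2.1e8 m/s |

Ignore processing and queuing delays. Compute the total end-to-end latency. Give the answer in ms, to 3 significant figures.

75.6 ms

Transmission delays (L/R per hop): 1.31525e-05, 5.96923e-05, 0.000554286, 2.18592e-05 ms; sum = 0.00064899 ms.
Propagation delays (d/s per hop): 29.2718, 30, 4.2e-05, 16.3333 ms; sum = 75.6052 ms.
End-to-end = 75.6 ms.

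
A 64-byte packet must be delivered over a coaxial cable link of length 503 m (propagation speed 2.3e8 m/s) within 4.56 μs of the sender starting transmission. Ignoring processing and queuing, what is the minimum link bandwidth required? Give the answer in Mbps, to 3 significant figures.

216 Mbps

L = 512 bits.
Propagation delay = 503 / 2.3e+08 = 2.18696 μs.
Transmission budget = 4.56 − 2.18696 = 2.37304 μs.
R ≥ L / t_tx = 512 bits / 2.37304e-06 s = 216 Mbps.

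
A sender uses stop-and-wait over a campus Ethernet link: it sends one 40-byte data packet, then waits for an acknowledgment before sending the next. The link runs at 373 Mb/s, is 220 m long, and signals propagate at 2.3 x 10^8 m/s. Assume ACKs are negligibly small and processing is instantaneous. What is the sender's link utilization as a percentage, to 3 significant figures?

31.0 %

t_tx = L/R = 320/373000000 = 8.57909e-07 s.
t_prop = 220/2.3e+08 = 9.56522e-07 s; RTT = 1.91304e-06 s.
Cycle = t_tx + RTT = 2.77095e-06 s.
Utilization = t_tx / cycle = 8.57909e-07/2.77095e-06 = 31.0 %.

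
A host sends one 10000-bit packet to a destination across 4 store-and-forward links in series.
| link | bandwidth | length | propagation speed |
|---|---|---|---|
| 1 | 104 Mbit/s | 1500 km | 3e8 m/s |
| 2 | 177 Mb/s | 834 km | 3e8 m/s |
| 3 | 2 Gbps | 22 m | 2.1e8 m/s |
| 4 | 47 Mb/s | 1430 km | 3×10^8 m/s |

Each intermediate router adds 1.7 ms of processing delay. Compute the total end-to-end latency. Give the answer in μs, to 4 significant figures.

18020 μs

Transmission delays (L/R per hop): 96.1538, 56.4972, 5, 212.766 μs; sum = 370.417 μs.
Propagation delays (d/s per hop): 5000, 2780, 0.104762, 4766.67 μs; sum = 12546.8 μs.
Processing at 3 router(s): 3 × 1.7 ms = 5100 μs.
End-to-end = 18020 μs.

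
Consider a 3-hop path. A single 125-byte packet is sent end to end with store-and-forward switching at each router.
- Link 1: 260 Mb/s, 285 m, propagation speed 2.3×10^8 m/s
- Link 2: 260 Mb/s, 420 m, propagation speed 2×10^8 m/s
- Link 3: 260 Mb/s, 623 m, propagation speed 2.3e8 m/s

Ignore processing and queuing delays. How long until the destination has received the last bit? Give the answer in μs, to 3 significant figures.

L = 125 × 8 = 1000 bits.
Transmission delay per hop = L/R = 1000/260000000 = 3.84615 μs; 3 hops → 11.5385 μs.
Propagation delays (d/s per hop): 1.23913, 2.1, 2.7087 μs; sum = 6.04783 μs.
End-to-end = 17.6 μs.

17.6 μs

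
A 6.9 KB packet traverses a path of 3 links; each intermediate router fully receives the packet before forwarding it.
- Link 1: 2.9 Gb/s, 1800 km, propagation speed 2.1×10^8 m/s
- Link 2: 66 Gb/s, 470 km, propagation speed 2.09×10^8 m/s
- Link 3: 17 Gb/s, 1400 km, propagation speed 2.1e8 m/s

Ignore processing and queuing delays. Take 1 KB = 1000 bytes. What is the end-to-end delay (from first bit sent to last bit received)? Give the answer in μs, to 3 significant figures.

L = 55200 bits.
Transmission delays (L/R per hop): 19.0345, 0.836364, 3.24706 μs; sum = 23.1179 μs.
Propagation delays (d/s per hop): 8571.43, 2248.8, 6666.67 μs; sum = 17486.9 μs.
End-to-end = 17500 μs.

17500 μs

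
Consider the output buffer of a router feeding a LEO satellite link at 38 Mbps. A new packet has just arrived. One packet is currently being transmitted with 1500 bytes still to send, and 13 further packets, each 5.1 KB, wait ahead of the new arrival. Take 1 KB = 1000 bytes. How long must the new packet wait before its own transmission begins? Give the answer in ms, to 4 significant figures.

Each queued packet: L/R = 40800/38000000 = 1.07368 ms.
13 queued → 13.9579 ms.
Plus remaining 12000 bits of current packet: 0.315789 ms.
Queuing delay = 14.27 ms.

14.27 ms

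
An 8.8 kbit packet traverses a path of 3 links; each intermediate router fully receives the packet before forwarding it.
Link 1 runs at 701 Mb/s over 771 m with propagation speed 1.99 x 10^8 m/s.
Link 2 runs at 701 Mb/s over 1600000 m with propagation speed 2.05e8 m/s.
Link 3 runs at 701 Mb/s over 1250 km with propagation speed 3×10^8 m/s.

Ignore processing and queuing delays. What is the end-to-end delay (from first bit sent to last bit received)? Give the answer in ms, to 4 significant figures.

12.01 ms

L = 8800 bits.
Transmission delay per hop = L/R = 8800/701000000 = 0.0125535 ms; 3 hops → 0.0376605 ms.
Propagation delays (d/s per hop): 0.00387437, 7.80488, 4.16667 ms; sum = 11.9754 ms.
End-to-end = 12.01 ms.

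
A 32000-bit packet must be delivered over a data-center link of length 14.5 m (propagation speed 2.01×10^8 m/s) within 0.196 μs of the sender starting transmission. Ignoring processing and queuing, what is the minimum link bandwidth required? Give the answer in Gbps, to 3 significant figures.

258 Gbps

Propagation delay = 14.5 / 2.01e+08 = 0.0721393 μs.
Transmission budget = 0.196 − 0.0721393 = 0.123861 μs.
R ≥ L / t_tx = 32000 bits / 1.23861e-07 s = 258 Gbps.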